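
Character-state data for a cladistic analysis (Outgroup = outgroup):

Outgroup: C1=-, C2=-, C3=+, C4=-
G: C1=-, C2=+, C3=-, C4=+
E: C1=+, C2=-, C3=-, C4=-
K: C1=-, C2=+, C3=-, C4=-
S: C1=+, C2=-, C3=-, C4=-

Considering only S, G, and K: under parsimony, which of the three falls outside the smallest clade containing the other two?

S

Character polarity is set by the outgroup: the derived state is whichever differs from the outgroup's state, so for C3 the derived state is '-', and for the remaining characters it is '+'.
C1 (derived state '+') is shared by E and S — a synapomorphy uniting that clade.
C2: derived state '+' in G and K only — synapomorphy for {G, K}.
All ingroup taxa share the derived state '-' for C3; it defines the ingroup but does not resolve relationships within it.
C4: derived state '+' in G only — an autapomorphy, so it tells us nothing about relationships among taxa.
Most parsimonious ingroup topology: ((G,K),(E,S)).
K and G share a more recent common ancestor with each other than either does with S, so S is the least closely related of the three.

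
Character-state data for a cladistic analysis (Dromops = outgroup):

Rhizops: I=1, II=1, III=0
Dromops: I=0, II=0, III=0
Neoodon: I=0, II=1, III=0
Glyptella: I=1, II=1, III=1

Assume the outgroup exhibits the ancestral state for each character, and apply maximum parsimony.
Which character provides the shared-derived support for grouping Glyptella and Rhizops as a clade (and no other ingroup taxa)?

The outgroup has state '0' for every character, so '1' is the derived state throughout.
I: derived state '1' in Glyptella and Rhizops only — synapomorphy for {Glyptella, Rhizops}.
All ingroup taxa share the derived state '1' for II; it defines the ingroup but does not resolve relationships within it.
III (derived state '1') is unique to Glyptella (autapomorphy; uninformative for grouping).
Most parsimonious ingroup topology: ((Glyptella,Rhizops),Neoodon).
The clade {Glyptella, Rhizops} is supported by I: its derived state '1' occurs in exactly those taxa and in no other taxon (including the outgroup).

I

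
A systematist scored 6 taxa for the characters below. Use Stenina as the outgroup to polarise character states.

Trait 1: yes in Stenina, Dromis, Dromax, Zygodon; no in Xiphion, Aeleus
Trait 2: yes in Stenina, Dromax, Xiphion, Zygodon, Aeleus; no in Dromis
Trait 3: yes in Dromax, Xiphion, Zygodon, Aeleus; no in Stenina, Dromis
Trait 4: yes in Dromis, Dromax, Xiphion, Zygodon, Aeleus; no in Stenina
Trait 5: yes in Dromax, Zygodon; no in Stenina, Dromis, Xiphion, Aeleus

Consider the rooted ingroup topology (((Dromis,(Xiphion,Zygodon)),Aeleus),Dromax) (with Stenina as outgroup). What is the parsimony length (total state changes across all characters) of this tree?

8

Map each character onto (((Dromis,(Xiphion,Zygodon)),Aeleus),Dromax) (rooted by Stenina) and count the minimum state changes it requires (Fitch parsimony):
Trait 1: 2; Trait 2: 1; Trait 3: 2; Trait 4: 1; Trait 5: 2.
Total tree length = 8.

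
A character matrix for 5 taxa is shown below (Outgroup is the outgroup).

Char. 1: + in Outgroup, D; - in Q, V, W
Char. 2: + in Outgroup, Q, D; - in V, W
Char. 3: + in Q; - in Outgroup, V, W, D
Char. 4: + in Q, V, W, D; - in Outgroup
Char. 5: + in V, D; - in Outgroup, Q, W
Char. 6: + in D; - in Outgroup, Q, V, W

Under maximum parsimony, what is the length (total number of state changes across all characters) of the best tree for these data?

7

Character polarity is set by the outgroup: the derived state is whichever differs from the outgroup's state, so for Char. 1, Char. 2 the derived state is '-', and for the remaining characters it is '+'.
Char. 1: derived state '-' in Q, V, and W only — synapomorphy for {Q, V, W}.
Only V and W show the derived state '-' for Char. 2, supporting them as a clade.
Char. 3 (derived state '+') is unique to Q (autapomorphy; uninformative for grouping).
Char. 4 (derived state '+') is shared by all ingroup taxa — unites the whole ingroup.
Char. 5 (state '+') occurs in D and V but conflicts with the nesting implied by the other characters — most parsimoniously interpreted as homoplasy.
Char. 6 (derived state '+') is unique to D (autapomorphy; uninformative for grouping).
Most parsimonious ingroup topology: ((Q,(V,W)),D).
Changes per character on this tree: Char. 1: 1; Char. 2: 1; Char. 3: 1; Char. 4: 1; Char. 5: 2; Char. 6: 1.
Total = 7.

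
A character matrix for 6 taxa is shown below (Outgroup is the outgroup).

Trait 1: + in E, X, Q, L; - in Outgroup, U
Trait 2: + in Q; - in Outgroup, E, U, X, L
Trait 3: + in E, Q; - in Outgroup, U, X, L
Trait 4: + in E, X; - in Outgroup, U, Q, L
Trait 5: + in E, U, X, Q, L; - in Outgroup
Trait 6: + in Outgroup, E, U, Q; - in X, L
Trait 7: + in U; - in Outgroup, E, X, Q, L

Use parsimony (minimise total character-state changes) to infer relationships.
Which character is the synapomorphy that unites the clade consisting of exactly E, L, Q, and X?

Trait 1

Character polarity is set by the outgroup: the derived state is whichever differs from the outgroup's state, so for Trait 6 the derived state is '-', and for the remaining characters it is '+'.
Trait 1: derived state '+' in E, L, Q, and X only — synapomorphy for {E, L, Q, X}.
Trait 2 (derived state '+') is unique to Q (autapomorphy; uninformative for grouping).
Trait 3 (derived state '+') is shared by E and Q — a synapomorphy uniting that clade.
Trait 4 (state '+') occurs in E and X but conflicts with the nesting implied by the other characters — most parsimoniously interpreted as homoplasy.
Trait 5 (derived state '+') is shared by all ingroup taxa — unites the whole ingroup.
Trait 6: derived state '-' in L and X only — synapomorphy for {L, X}.
Trait 7: derived state '+' in U only — an autapomorphy, so it tells us nothing about relationships among taxa.
Most parsimonious ingroup topology: (((E,Q),(X,L)),U).
The clade {E, L, Q, X} is supported by Trait 1: its derived state '+' occurs in exactly those taxa and in no other taxon (including the outgroup).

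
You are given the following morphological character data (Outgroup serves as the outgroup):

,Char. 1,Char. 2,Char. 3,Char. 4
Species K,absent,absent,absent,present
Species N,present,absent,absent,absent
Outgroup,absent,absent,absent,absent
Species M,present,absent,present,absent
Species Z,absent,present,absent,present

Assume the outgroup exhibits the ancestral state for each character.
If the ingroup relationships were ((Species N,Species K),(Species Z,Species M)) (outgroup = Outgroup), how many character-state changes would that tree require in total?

6

Map each character onto ((Species N,Species K),(Species Z,Species M)) (rooted by Outgroup) and count the minimum state changes it requires (Fitch parsimony):
Char. 1: 2; Char. 2: 1; Char. 3: 1; Char. 4: 2.
Total tree length = 6.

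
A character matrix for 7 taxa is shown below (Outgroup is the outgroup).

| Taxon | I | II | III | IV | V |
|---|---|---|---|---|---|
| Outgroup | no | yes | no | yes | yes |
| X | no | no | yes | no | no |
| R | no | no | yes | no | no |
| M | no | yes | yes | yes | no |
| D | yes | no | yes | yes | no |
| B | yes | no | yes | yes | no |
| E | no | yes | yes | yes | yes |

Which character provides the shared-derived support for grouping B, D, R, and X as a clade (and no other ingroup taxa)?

Character polarity is set by the outgroup: the derived state is whichever differs from the outgroup's state, so for II, IV, V the derived state is 'no', and for the remaining characters it is 'yes'.
I (derived state 'yes') is shared by B and D — a synapomorphy uniting that clade.
Only B, D, R, and X show the derived state 'no' for II, supporting them as a clade.
All ingroup taxa share the derived state 'yes' for III; it defines the ingroup but does not resolve relationships within it.
IV: derived state 'no' in R and X only — synapomorphy for {R, X}.
V (derived state 'no') is shared by B, D, M, R, and X — a synapomorphy uniting that clade.
Most parsimonious ingroup topology: ((((X,R),(D,B)),M),E).
The clade {B, D, R, X} is supported by II: its derived state 'no' occurs in exactly those taxa and in no other taxon (including the outgroup).

II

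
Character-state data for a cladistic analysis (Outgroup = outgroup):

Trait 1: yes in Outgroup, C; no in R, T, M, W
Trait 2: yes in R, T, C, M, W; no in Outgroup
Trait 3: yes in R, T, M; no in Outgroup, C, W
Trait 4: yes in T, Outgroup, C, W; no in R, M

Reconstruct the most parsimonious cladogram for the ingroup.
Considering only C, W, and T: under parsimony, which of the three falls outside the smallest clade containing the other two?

Character polarity is set by the outgroup: the derived state is whichever differs from the outgroup's state, so for Trait 1, Trait 4 the derived state is 'no', and for the remaining characters it is 'yes'.
Trait 1: derived state 'no' in M, R, T, and W only — synapomorphy for {M, R, T, W}.
Trait 2 (derived state 'yes') is shared by all ingroup taxa — unites the whole ingroup.
Trait 3: derived state 'yes' in M, R, and T only — synapomorphy for {M, R, T}.
Trait 4: derived state 'no' in M and R only — synapomorphy for {M, R}.
Most parsimonious ingroup topology: (C,(((R,M),T),W)).
T and W share a more recent common ancestor with each other than either does with C, so C is the least closely related of the three.

C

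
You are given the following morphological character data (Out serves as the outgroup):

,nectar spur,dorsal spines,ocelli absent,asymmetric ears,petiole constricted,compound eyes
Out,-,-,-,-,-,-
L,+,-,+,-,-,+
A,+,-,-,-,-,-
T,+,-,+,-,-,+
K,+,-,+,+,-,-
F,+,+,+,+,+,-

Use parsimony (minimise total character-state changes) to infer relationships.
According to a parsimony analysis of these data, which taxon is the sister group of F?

K

The outgroup has state '-' for every character, so '+' is the derived state throughout.
All ingroup taxa share the derived state '+' for nectar spur; it defines the ingroup but does not resolve relationships within it.
dorsal spines: derived state '+' in F only — an autapomorphy, so it tells us nothing about relationships among taxa.
Only F, K, L, and T show the derived state '+' for ocelli absent, supporting them as a clade.
asymmetric ears: derived state '+' in F and K only — synapomorphy for {F, K}.
petiole constricted (derived state '+') is unique to F (autapomorphy; uninformative for grouping).
Only L and T show the derived state '+' for compound eyes, supporting them as a clade.
Most parsimonious ingroup topology: (((L,T),(K,F)),A).
F and K form a cherry on this tree, so they are sister taxa.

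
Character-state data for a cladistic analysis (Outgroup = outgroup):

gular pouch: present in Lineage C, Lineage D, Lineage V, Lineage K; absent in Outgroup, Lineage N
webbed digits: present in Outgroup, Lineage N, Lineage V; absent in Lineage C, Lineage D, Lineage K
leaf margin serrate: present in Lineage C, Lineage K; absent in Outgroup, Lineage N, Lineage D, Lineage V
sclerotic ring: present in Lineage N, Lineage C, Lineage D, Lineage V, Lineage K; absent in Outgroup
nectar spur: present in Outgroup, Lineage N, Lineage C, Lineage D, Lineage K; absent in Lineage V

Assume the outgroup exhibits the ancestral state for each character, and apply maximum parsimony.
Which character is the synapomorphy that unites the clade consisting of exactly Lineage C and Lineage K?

leaf margin serrate

Character polarity is set by the outgroup: the derived state is whichever differs from the outgroup's state, so for webbed digits, nectar spur the derived state is 'absent', and for the remaining characters it is 'present'.
Only Lineage C, Lineage D, Lineage K, and Lineage V show the derived state 'present' for gular pouch, supporting them as a clade.
Only Lineage C, Lineage D, and Lineage K show the derived state 'absent' for webbed digits, supporting them as a clade.
Only Lineage C and Lineage K show the derived state 'present' for leaf margin serrate, supporting them as a clade.
sclerotic ring (derived state 'present') is shared by all ingroup taxa — unites the whole ingroup.
nectar spur (derived state 'absent') is unique to Lineage V (autapomorphy; uninformative for grouping).
Most parsimonious ingroup topology: (Lineage N,(((Lineage C,Lineage K),Lineage D),Lineage V)).
The clade {Lineage C, Lineage K} is supported by leaf margin serrate: its derived state 'present' occurs in exactly those taxa and in no other taxon (including the outgroup).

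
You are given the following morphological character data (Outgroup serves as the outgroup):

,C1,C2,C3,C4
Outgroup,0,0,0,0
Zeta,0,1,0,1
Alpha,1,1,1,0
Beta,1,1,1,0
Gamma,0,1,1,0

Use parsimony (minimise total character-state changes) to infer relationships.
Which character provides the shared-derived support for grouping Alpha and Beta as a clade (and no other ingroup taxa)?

C1

The outgroup has state '0' for every character, so '1' is the derived state throughout.
C1 (derived state '1') is shared by Alpha and Beta — a synapomorphy uniting that clade.
All ingroup taxa share the derived state '1' for C2; it defines the ingroup but does not resolve relationships within it.
Only Alpha, Beta, and Gamma show the derived state '1' for C3, supporting them as a clade.
C4 (derived state '1') is unique to Zeta (autapomorphy; uninformative for grouping).
Most parsimonious ingroup topology: (Zeta,((Alpha,Beta),Gamma)).
The clade {Alpha, Beta} is supported by C1: its derived state '1' occurs in exactly those taxa and in no other taxon (including the outgroup).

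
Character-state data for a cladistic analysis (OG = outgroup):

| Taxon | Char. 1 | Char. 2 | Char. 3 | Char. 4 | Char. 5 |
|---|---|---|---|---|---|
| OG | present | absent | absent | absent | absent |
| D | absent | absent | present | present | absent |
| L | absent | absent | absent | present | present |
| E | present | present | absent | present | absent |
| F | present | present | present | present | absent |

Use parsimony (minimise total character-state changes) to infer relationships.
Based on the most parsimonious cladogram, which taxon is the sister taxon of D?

Character polarity is set by the outgroup: the derived state is whichever differs from the outgroup's state, so for Char. 1 the derived state is 'absent', and for the remaining characters it is 'present'.
Char. 1: derived state 'absent' in D and L only — synapomorphy for {D, L}.
Only E and F show the derived state 'present' for Char. 2, supporting them as a clade.
Char. 3 groups D and F, which is incompatible with the clades supported by the remaining characters; treating it as convergent (homoplasy) costs fewer steps than any alternative tree.
Char. 4 (derived state 'present') is shared by all ingroup taxa — unites the whole ingroup.
Char. 5: derived state 'present' in L only — an autapomorphy, so it tells us nothing about relationships among taxa.
Most parsimonious ingroup topology: ((D,L),(E,F)).
D and L form a cherry on this tree, so they are sister taxa.

L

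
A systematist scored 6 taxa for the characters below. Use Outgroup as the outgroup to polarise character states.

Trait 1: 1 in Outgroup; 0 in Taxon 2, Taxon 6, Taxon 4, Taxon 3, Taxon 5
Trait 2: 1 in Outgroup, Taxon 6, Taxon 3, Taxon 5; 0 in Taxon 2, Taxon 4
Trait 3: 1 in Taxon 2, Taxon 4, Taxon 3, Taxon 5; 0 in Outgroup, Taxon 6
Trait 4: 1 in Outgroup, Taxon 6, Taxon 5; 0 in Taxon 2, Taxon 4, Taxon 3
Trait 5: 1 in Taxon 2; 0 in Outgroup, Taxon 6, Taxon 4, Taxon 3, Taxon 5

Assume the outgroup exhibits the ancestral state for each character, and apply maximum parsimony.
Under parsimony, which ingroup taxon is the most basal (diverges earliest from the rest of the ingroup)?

Taxon 6

Character polarity is set by the outgroup: the derived state is whichever differs from the outgroup's state, so for Trait 1, Trait 2, Trait 4 the derived state is '0', and for the remaining characters it is '1'.
Trait 1 (derived state '0') is shared by all ingroup taxa — unites the whole ingroup.
Only Taxon 2 and Taxon 4 show the derived state '0' for Trait 2, supporting them as a clade.
Trait 3 (derived state '1') is shared by Taxon 2, Taxon 3, Taxon 4, and Taxon 5 — a synapomorphy uniting that clade.
Trait 4 (derived state '0') is shared by Taxon 2, Taxon 3, and Taxon 4 — a synapomorphy uniting that clade.
Trait 5: derived state '1' in Taxon 2 only — an autapomorphy, so it tells us nothing about relationships among taxa.
Most parsimonious ingroup topology: ((((Taxon 2,Taxon 4),Taxon 3),Taxon 5),Taxon 6).
Taxon 6 is sister to the clade containing all other ingroup taxa, so it is the earliest-diverging (most basal) ingroup lineage.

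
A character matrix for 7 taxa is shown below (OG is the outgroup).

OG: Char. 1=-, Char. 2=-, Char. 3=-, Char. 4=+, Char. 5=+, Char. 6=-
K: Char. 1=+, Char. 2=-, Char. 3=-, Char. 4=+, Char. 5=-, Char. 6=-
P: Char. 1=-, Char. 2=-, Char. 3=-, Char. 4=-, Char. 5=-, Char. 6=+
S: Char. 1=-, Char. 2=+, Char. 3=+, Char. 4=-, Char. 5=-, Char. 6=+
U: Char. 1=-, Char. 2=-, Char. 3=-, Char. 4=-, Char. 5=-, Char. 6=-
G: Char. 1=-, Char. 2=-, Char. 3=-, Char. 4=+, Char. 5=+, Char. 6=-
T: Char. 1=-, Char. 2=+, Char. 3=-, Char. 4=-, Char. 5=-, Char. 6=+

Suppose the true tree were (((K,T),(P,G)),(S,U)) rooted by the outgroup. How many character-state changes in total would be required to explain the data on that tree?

12

Map each character onto (((K,T),(P,G)),(S,U)) (rooted by OG) and count the minimum state changes it requires (Fitch parsimony):
Char. 1: 1; Char. 2: 2; Char. 3: 1; Char. 4: 3; Char. 5: 2; Char. 6: 3.
Total tree length = 12.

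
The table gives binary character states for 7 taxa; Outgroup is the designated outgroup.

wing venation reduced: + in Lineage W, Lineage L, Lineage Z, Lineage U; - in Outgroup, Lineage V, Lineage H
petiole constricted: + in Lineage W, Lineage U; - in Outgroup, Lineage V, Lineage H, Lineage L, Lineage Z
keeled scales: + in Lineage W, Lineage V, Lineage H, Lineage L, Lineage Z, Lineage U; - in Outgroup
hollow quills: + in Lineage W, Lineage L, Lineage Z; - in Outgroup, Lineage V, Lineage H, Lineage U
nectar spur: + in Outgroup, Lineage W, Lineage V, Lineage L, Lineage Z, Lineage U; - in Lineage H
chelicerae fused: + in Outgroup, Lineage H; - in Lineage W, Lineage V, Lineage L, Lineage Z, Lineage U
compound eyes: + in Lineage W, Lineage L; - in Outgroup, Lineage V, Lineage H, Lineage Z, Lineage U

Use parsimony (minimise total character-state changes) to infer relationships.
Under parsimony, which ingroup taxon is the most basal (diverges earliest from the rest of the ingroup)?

Character polarity is set by the outgroup: the derived state is whichever differs from the outgroup's state, so for nectar spur, chelicerae fused the derived state is '-', and for the remaining characters it is '+'.
wing venation reduced: derived state '+' in Lineage L, Lineage U, Lineage W, and Lineage Z only — synapomorphy for {Lineage L, Lineage U, Lineage W, Lineage Z}.
petiole constricted groups Lineage U and Lineage W, which is incompatible with the clades supported by the remaining characters; treating it as convergent (homoplasy) costs fewer steps than any alternative tree.
keeled scales (derived state '+') is shared by all ingroup taxa — unites the whole ingroup.
hollow quills (derived state '+') is shared by Lineage L, Lineage W, and Lineage Z — a synapomorphy uniting that clade.
nectar spur (derived state '-') is unique to Lineage H (autapomorphy; uninformative for grouping).
chelicerae fused: derived state '-' in Lineage L, Lineage U, Lineage V, Lineage W, and Lineage Z only — synapomorphy for {Lineage L, Lineage U, Lineage V, Lineage W, Lineage Z}.
Only Lineage L and Lineage W show the derived state '+' for compound eyes, supporting them as a clade.
Most parsimonious ingroup topology: (((((Lineage W,Lineage L),Lineage Z),Lineage U),Lineage V),Lineage H).
Lineage H is sister to the clade containing all other ingroup taxa, so it is the earliest-diverging (most basal) ingroup lineage.

Lineage H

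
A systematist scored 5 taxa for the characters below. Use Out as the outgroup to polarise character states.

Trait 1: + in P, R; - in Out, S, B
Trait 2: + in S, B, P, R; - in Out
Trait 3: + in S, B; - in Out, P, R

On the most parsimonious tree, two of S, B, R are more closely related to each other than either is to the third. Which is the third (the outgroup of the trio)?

R

The outgroup has state '-' for every character, so '+' is the derived state throughout.
Trait 1 (derived state '+') is shared by P and R — a synapomorphy uniting that clade.
All ingroup taxa share the derived state '+' for Trait 2; it defines the ingroup but does not resolve relationships within it.
Trait 3 (derived state '+') is shared by B and S — a synapomorphy uniting that clade.
Most parsimonious ingroup topology: ((S,B),(P,R)).
S and B share a more recent common ancestor with each other than either does with R, so R is the least closely related of the three.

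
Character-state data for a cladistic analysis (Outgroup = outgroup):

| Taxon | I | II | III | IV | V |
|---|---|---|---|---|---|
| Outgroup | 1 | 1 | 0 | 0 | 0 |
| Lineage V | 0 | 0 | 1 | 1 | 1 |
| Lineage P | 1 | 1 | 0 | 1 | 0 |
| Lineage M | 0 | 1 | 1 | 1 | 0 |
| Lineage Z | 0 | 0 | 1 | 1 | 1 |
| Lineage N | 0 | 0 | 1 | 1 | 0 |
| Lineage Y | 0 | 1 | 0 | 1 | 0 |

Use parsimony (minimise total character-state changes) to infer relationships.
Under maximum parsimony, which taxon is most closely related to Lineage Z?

Character polarity is set by the outgroup: the derived state is whichever differs from the outgroup's state, so for I, II the derived state is '0', and for the remaining characters it is '1'.
I: derived state '0' in Lineage M, Lineage N, Lineage V, Lineage Y, and Lineage Z only — synapomorphy for {Lineage M, Lineage N, Lineage V, Lineage Y, Lineage Z}.
II (derived state '0') is shared by Lineage N, Lineage V, and Lineage Z — a synapomorphy uniting that clade.
III: derived state '1' in Lineage M, Lineage N, Lineage V, and Lineage Z only — synapomorphy for {Lineage M, Lineage N, Lineage V, Lineage Z}.
All ingroup taxa share the derived state '1' for IV; it defines the ingroup but does not resolve relationships within it.
V (derived state '1') is shared by Lineage V and Lineage Z — a synapomorphy uniting that clade.
Most parsimonious ingroup topology: (((((Lineage V,Lineage Z),Lineage N),Lineage M),Lineage Y),Lineage P).
Lineage Z and Lineage V form a cherry on this tree, so they are sister taxa.

Lineage V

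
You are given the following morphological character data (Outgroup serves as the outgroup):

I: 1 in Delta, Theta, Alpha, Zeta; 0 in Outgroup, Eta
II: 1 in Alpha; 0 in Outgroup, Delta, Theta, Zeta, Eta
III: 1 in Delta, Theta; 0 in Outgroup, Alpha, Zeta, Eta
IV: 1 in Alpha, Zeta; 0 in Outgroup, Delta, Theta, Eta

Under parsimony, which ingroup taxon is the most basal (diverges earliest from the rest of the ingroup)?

The outgroup has state '0' for every character, so '1' is the derived state throughout.
Only Alpha, Delta, Theta, and Zeta show the derived state '1' for I, supporting them as a clade.
II (derived state '1') is unique to Alpha (autapomorphy; uninformative for grouping).
Only Delta and Theta show the derived state '1' for III, supporting them as a clade.
IV (derived state '1') is shared by Alpha and Zeta — a synapomorphy uniting that clade.
Most parsimonious ingroup topology: (((Delta,Theta),(Alpha,Zeta)),Eta).
Eta is sister to the clade containing all other ingroup taxa, so it is the earliest-diverging (most basal) ingroup lineage.

Eta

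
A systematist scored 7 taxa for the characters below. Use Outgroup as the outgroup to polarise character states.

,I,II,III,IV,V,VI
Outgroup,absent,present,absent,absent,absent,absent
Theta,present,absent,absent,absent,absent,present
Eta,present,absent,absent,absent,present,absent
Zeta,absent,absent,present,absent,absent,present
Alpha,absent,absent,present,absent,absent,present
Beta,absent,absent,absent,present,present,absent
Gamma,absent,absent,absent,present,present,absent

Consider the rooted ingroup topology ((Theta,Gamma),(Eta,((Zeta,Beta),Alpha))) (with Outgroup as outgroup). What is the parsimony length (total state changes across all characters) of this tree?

Map each character onto ((Theta,Gamma),(Eta,((Zeta,Beta),Alpha))) (rooted by Outgroup) and count the minimum state changes it requires (Fitch parsimony):
I: 2; II: 1; III: 2; IV: 2; V: 3; VI: 3.
Total tree length = 13.

13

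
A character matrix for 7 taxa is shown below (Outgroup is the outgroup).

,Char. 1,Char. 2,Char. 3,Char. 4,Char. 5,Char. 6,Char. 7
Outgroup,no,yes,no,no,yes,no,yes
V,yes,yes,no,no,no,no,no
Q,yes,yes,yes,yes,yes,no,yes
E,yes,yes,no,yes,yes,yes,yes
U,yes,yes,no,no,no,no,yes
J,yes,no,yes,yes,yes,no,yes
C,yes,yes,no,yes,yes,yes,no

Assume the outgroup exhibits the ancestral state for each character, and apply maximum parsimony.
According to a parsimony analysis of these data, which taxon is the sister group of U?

V

Character polarity is set by the outgroup: the derived state is whichever differs from the outgroup's state, so for Char. 2, Char. 5, Char. 7 the derived state is 'no', and for the remaining characters it is 'yes'.
Char. 1 (derived state 'yes') is shared by all ingroup taxa — unites the whole ingroup.
Char. 2 (derived state 'no') is unique to J (autapomorphy; uninformative for grouping).
Char. 3: derived state 'yes' in J and Q only — synapomorphy for {J, Q}.
Only C, E, J, and Q show the derived state 'yes' for Char. 4, supporting them as a clade.
Char. 5: derived state 'no' in U and V only — synapomorphy for {U, V}.
Char. 6 (derived state 'yes') is shared by C and E — a synapomorphy uniting that clade.
Char. 7 groups C and V, which is incompatible with the clades supported by the remaining characters; treating it as convergent (homoplasy) costs fewer steps than any alternative tree.
Most parsimonious ingroup topology: ((V,U),((Q,J),(E,C))).
U and V form a cherry on this tree, so they are sister taxa.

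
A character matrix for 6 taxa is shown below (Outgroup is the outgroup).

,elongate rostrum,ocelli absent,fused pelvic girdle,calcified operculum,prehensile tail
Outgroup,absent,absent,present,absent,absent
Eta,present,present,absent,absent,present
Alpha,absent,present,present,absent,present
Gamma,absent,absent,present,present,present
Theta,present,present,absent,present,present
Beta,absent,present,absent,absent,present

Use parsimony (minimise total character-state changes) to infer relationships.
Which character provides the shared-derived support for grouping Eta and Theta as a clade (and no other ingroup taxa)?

elongate rostrum

Character polarity is set by the outgroup: the derived state is whichever differs from the outgroup's state, so for fused pelvic girdle the derived state is 'absent', and for the remaining characters it is 'present'.
Only Eta and Theta show the derived state 'present' for elongate rostrum, supporting them as a clade.
Only Alpha, Beta, Eta, and Theta show the derived state 'present' for ocelli absent, supporting them as a clade.
fused pelvic girdle: derived state 'absent' in Beta, Eta, and Theta only — synapomorphy for {Beta, Eta, Theta}.
calcified operculum (state 'present') occurs in Gamma and Theta but conflicts with the nesting implied by the other characters — most parsimoniously interpreted as homoplasy.
All ingroup taxa share the derived state 'present' for prehensile tail; it defines the ingroup but does not resolve relationships within it.
Most parsimonious ingroup topology: ((((Eta,Theta),Beta),Alpha),Gamma).
The clade {Eta, Theta} is supported by elongate rostrum: its derived state 'present' occurs in exactly those taxa and in no other taxon (including the outgroup).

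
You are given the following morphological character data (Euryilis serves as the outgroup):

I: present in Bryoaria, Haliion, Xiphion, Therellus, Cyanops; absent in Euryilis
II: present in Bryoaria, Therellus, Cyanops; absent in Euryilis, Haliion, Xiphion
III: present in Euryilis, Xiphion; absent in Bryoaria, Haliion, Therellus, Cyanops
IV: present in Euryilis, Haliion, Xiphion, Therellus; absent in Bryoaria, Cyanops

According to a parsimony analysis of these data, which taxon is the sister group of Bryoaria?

Character polarity is set by the outgroup: the derived state is whichever differs from the outgroup's state, so for III, IV the derived state is 'absent', and for the remaining characters it is 'present'.
I (derived state 'present') is shared by all ingroup taxa — unites the whole ingroup.
II (derived state 'present') is shared by Bryoaria, Cyanops, and Therellus — a synapomorphy uniting that clade.
III (derived state 'absent') is shared by Bryoaria, Cyanops, Haliion, and Therellus — a synapomorphy uniting that clade.
IV (derived state 'absent') is shared by Bryoaria and Cyanops — a synapomorphy uniting that clade.
Most parsimonious ingroup topology: ((((Bryoaria,Cyanops),Therellus),Haliion),Xiphion).
Bryoaria and Cyanops form a cherry on this tree, so they are sister taxa.

Cyanops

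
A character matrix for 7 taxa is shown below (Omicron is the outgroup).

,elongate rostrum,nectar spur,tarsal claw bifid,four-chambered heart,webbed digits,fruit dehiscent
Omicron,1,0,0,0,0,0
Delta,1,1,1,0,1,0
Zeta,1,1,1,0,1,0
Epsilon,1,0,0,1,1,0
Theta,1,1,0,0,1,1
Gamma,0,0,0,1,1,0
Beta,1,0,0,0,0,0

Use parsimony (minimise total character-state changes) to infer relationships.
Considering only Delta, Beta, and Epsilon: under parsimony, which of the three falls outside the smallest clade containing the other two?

Beta

Character polarity is set by the outgroup: the derived state is whichever differs from the outgroup's state, so for elongate rostrum the derived state is '0', and for the remaining characters it is '1'.
elongate rostrum: derived state '0' in Gamma only — an autapomorphy, so it tells us nothing about relationships among taxa.
Only Delta, Theta, and Zeta show the derived state '1' for nectar spur, supporting them as a clade.
tarsal claw bifid: derived state '1' in Delta and Zeta only — synapomorphy for {Delta, Zeta}.
four-chambered heart (derived state '1') is shared by Epsilon and Gamma — a synapomorphy uniting that clade.
webbed digits (derived state '1') is shared by Delta, Epsilon, Gamma, Theta, and Zeta — a synapomorphy uniting that clade.
fruit dehiscent (derived state '1') is unique to Theta (autapomorphy; uninformative for grouping).
Most parsimonious ingroup topology: ((((Delta,Zeta),Theta),(Epsilon,Gamma)),Beta).
Delta and Epsilon share a more recent common ancestor with each other than either does with Beta, so Beta is the least closely related of the three.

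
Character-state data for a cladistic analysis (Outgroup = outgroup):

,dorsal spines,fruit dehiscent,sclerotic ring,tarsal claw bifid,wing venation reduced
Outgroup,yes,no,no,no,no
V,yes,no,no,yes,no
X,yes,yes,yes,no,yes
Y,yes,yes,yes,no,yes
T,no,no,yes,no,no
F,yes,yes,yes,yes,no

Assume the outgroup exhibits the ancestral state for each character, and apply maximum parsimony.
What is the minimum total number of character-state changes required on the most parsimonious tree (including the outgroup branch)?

Character polarity is set by the outgroup: the derived state is whichever differs from the outgroup's state, so for dorsal spines the derived state is 'no', and for the remaining characters it is 'yes'.
dorsal spines: derived state 'no' in T only — an autapomorphy, so it tells us nothing about relationships among taxa.
fruit dehiscent (derived state 'yes') is shared by F, X, and Y — a synapomorphy uniting that clade.
sclerotic ring: derived state 'yes' in F, T, X, and Y only — synapomorphy for {F, T, X, Y}.
tarsal claw bifid groups F and V, which is incompatible with the clades supported by the remaining characters; treating it as convergent (homoplasy) costs fewer steps than any alternative tree.
wing venation reduced (derived state 'yes') is shared by X and Y — a synapomorphy uniting that clade.
Most parsimonious ingroup topology: (V,(((X,Y),F),T)).
Changes per character on this tree: dorsal spines: 1; fruit dehiscent: 1; sclerotic ring: 1; tarsal claw bifid: 2; wing venation reduced: 1.
Total = 6.

6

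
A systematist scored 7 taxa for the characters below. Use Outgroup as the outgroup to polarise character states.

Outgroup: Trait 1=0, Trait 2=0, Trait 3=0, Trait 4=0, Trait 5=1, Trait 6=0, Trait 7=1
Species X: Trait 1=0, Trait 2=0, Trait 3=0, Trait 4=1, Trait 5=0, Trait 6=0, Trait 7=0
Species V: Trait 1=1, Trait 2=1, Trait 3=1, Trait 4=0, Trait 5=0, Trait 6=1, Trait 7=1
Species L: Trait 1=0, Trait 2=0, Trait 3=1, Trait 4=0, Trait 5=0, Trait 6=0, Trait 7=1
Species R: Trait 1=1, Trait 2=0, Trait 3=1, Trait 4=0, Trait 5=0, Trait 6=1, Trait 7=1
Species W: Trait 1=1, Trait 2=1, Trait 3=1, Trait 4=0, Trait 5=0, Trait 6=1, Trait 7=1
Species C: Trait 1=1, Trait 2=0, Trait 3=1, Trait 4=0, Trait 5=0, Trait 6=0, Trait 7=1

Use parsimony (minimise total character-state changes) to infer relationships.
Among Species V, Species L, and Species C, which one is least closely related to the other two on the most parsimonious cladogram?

Character polarity is set by the outgroup: the derived state is whichever differs from the outgroup's state, so for Trait 5, Trait 7 the derived state is '0', and for the remaining characters it is '1'.
Only Species C, Species R, Species V, and Species W show the derived state '1' for Trait 1, supporting them as a clade.
Trait 2 (derived state '1') is shared by Species V and Species W — a synapomorphy uniting that clade.
Trait 3 (derived state '1') is shared by Species C, Species L, Species R, Species V, and Species W — a synapomorphy uniting that clade.
Trait 4 (derived state '1') is unique to Species X (autapomorphy; uninformative for grouping).
All ingroup taxa share the derived state '0' for Trait 5; it defines the ingroup but does not resolve relationships within it.
Trait 6 (derived state '1') is shared by Species R, Species V, and Species W — a synapomorphy uniting that clade.
Trait 7: derived state '0' in Species X only — an autapomorphy, so it tells us nothing about relationships among taxa.
Most parsimonious ingroup topology: (Species X,((((Species V,Species W),Species R),Species C),Species L)).
Species C and Species V share a more recent common ancestor with each other than either does with Species L, so Species L is the least closely related of the three.

Species L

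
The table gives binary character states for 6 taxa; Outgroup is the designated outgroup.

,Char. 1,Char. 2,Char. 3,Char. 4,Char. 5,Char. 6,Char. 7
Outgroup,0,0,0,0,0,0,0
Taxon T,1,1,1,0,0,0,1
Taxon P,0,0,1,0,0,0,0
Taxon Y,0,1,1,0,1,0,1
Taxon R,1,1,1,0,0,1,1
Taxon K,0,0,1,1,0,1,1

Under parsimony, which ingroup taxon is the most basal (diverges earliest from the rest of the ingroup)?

Taxon P

The outgroup has state '0' for every character, so '1' is the derived state throughout.
Char. 1: derived state '1' in Taxon R and Taxon T only — synapomorphy for {Taxon R, Taxon T}.
Char. 2 (derived state '1') is shared by Taxon R, Taxon T, and Taxon Y — a synapomorphy uniting that clade.
Char. 3 (derived state '1') is shared by all ingroup taxa — unites the whole ingroup.
Char. 4 (derived state '1') is unique to Taxon K (autapomorphy; uninformative for grouping).
Char. 5: derived state '1' in Taxon Y only — an autapomorphy, so it tells us nothing about relationships among taxa.
Char. 6 groups Taxon K and Taxon R, which is incompatible with the clades supported by the remaining characters; treating it as convergent (homoplasy) costs fewer steps than any alternative tree.
Char. 7: derived state '1' in Taxon K, Taxon R, Taxon T, and Taxon Y only — synapomorphy for {Taxon K, Taxon R, Taxon T, Taxon Y}.
Most parsimonious ingroup topology: ((Taxon K,((Taxon R,Taxon T),Taxon Y)),Taxon P).
Taxon P is sister to the clade containing all other ingroup taxa, so it is the earliest-diverging (most basal) ingroup lineage.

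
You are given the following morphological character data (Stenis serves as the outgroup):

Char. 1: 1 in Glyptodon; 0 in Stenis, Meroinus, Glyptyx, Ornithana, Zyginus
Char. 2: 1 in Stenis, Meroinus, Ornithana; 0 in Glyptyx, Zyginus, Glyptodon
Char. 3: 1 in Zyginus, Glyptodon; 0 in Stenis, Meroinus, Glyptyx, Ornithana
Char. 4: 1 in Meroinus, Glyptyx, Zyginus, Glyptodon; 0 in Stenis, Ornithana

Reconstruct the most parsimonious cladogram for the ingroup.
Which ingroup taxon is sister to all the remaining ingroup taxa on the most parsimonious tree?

Character polarity is set by the outgroup: the derived state is whichever differs from the outgroup's state, so for Char. 2 the derived state is '0', and for the remaining characters it is '1'.
Char. 1: derived state '1' in Glyptodon only — an autapomorphy, so it tells us nothing about relationships among taxa.
Only Glyptodon, Glyptyx, and Zyginus show the derived state '0' for Char. 2, supporting them as a clade.
Only Glyptodon and Zyginus show the derived state '1' for Char. 3, supporting them as a clade.
Char. 4 (derived state '1') is shared by Glyptodon, Glyptyx, Meroinus, and Zyginus — a synapomorphy uniting that clade.
Most parsimonious ingroup topology: ((Meroinus,(Glyptyx,(Zyginus,Glyptodon))),Ornithana).
Ornithana is sister to the clade containing all other ingroup taxa, so it is the earliest-diverging (most basal) ingroup lineage.

Ornithana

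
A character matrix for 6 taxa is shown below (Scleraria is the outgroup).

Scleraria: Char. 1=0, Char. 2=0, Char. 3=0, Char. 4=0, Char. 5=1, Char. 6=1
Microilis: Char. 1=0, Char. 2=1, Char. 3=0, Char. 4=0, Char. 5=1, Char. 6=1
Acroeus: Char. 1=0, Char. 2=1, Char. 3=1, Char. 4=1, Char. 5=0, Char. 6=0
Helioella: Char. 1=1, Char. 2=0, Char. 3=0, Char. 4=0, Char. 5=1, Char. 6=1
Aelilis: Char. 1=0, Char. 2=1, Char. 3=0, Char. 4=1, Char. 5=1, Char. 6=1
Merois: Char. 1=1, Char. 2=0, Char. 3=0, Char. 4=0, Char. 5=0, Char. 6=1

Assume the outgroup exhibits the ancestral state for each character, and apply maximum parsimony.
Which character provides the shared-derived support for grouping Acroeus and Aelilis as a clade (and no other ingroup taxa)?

Character polarity is set by the outgroup: the derived state is whichever differs from the outgroup's state, so for Char. 5, Char. 6 the derived state is '0', and for the remaining characters it is '1'.
Only Helioella and Merois show the derived state '1' for Char. 1, supporting them as a clade.
Char. 2 (derived state '1') is shared by Acroeus, Aelilis, and Microilis — a synapomorphy uniting that clade.
Char. 3 (derived state '1') is unique to Acroeus (autapomorphy; uninformative for grouping).
Char. 4: derived state '1' in Acroeus and Aelilis only — synapomorphy for {Acroeus, Aelilis}.
Char. 5 groups Acroeus and Merois, which is incompatible with the clades supported by the remaining characters; treating it as convergent (homoplasy) costs fewer steps than any alternative tree.
Char. 6: derived state '0' in Acroeus only — an autapomorphy, so it tells us nothing about relationships among taxa.
Most parsimonious ingroup topology: ((Microilis,(Acroeus,Aelilis)),(Helioella,Merois)).
The clade {Acroeus, Aelilis} is supported by Char. 4: its derived state '1' occurs in exactly those taxa and in no other taxon (including the outgroup).

Char. 4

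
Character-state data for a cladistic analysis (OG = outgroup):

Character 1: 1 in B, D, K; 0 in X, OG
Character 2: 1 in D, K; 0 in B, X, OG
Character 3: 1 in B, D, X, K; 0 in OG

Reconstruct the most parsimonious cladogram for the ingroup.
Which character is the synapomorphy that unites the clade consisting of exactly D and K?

Character 2

The outgroup has state '0' for every character, so '1' is the derived state throughout.
Only B, D, and K show the derived state '1' for Character 1, supporting them as a clade.
Character 2: derived state '1' in D and K only — synapomorphy for {D, K}.
Character 3 (derived state '1') is shared by all ingroup taxa — unites the whole ingroup.
Most parsimonious ingroup topology: (X,(B,(D,K))).
The clade {D, K} is supported by Character 2: its derived state '1' occurs in exactly those taxa and in no other taxon (including the outgroup).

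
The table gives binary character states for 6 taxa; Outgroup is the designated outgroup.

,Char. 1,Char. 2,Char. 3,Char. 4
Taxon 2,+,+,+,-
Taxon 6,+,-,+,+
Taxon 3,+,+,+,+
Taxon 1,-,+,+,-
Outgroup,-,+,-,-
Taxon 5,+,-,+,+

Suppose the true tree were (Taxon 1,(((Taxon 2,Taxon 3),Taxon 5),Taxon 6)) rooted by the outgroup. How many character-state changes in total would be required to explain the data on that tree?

6

Map each character onto (Taxon 1,(((Taxon 2,Taxon 3),Taxon 5),Taxon 6)) (rooted by Outgroup) and count the minimum state changes it requires (Fitch parsimony):
Char. 1: 1; Char. 2: 2; Char. 3: 1; Char. 4: 2.
Total tree length = 6.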